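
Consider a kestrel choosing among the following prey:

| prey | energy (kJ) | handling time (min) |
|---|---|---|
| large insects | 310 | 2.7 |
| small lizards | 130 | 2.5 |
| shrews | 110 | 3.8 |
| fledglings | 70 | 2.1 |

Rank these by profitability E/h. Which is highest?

Profitability E/h (kJ/min): large insects = 310/2.7 = 115, small lizards = 130/2.5 = 52, shrews = 110/3.8 = 28.9, fledglings = 70/2.1 = 33.3.
Ranked: large insects > small lizards > fledglings > shrews.

large insects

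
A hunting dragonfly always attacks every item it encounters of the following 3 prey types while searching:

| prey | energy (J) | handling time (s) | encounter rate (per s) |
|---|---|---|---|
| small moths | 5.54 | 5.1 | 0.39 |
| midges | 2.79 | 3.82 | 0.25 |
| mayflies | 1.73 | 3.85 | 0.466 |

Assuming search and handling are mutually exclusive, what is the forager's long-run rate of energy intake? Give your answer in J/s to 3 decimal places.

0.639 J/s

R = (0.39×5.54 + 0.25×2.79 + 0.466×1.73) / (1 + 0.39×5.1 + 0.25×3.82 + 0.466×3.85) = 3.664/5.738 = 0.6386 J/s.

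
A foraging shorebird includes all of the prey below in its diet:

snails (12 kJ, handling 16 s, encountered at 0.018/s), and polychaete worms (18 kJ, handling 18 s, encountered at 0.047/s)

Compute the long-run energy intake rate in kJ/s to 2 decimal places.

0.50 kJ/s

R = Σλ_iE_i / (1 + Σλ_ih_i)
Numerator: 0.018×12 + 0.047×18 = 1.062
Denominator: 1 + 0.018×16 + 0.047×18 = 2.134
R = 1.062/2.134 = 0.4977 kJ/s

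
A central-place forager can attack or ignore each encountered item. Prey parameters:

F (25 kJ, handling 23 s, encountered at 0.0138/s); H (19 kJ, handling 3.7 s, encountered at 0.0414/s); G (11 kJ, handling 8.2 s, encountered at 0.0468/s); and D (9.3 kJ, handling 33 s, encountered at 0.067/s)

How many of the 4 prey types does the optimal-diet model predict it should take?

3

Profitabilities (E/h, kJ/s): H 5.14, G 1.34, F 1.09, D 0.282. Add prey in this order while the next type's profitability exceeds the intake rate on those already taken.
Rate on top 1: 0.6821. G: 1.34 > 0.6821 → include.
Rate on top 2: 0.8467. F: 1.09 > 0.8467 → include.
Rate on top 3: 0.8879. D: 0.282 < 0.8879 → exclude; stop.
Optimal diet: H, G, F — 3 of 4 types.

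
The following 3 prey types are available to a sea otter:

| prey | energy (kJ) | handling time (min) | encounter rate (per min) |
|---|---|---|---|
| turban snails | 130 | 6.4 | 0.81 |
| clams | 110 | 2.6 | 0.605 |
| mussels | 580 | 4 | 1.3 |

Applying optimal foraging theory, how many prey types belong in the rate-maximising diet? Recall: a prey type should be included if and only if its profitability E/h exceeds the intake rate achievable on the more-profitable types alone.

1

E/h in descending order: mussels 145, clams 42.3, turban snails 20.3 kJ/min. The optimal diet is the largest prefix of this list for which every included type satisfies E_i/h_i > R on the types above it.
Rate on top 1: 121.6. clams: 42.3 < 121.6 → exclude; stop.
Optimal diet: mussels — 1 of 3 types.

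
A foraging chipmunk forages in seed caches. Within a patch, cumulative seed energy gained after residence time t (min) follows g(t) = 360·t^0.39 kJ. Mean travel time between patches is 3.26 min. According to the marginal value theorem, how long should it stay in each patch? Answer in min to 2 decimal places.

2.08 min

Optimal t* satisfies g'(t*) = g(t*)/(T + t*).
g'(t) = 0.39·360·t^-0.61. Setting 0.39·360·t^-0.61 = 360·t^0.39/(3.26+t) gives 0.39(3.26+t) = t, so 0.61·t = 0.39×3.26.
t* = 0.39×3.26/0.61 = 2.084 min.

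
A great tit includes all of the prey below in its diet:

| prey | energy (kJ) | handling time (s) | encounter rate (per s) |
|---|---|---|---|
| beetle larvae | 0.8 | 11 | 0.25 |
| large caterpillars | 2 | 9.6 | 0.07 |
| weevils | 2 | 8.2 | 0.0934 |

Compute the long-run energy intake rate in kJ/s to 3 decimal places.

R = (0.25×0.8 + 0.07×2 + 0.0934×2) / (1 + 0.25×11 + 0.07×9.6 + 0.0934×8.2) = 0.5268/5.188 = 0.1015 kJ/s.

0.102 kJ/s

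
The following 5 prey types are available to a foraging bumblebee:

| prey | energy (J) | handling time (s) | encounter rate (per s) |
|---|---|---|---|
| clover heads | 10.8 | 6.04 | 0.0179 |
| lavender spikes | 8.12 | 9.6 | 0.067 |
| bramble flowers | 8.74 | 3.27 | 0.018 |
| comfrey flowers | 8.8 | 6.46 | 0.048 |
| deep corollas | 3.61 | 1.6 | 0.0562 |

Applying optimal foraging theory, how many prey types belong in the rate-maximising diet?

Rank by E/h (J/s): bramble flowers 2.67, deep corollas 2.26, clover heads 1.79, comfrey flowers 1.36, lavender spikes 0.846. Include each in turn until the next type's E/h falls below the running intake rate.
Rate on top 1: 0.1486. deep corollas: 2.26 > 0.1486 → include.
Rate on top 2: 0.3136. clover heads: 1.79 > 0.3136 → include.
Rate on top 3: 0.4404. comfrey flowers: 1.36 > 0.4404 → include.
Rate on top 4: 0.6228. lavender spikes: 0.846 > 0.6228 → include.
Optimal diet: bramble flowers, deep corollas, clover heads, comfrey flowers, lavender spikes — 5 of 5 types.

5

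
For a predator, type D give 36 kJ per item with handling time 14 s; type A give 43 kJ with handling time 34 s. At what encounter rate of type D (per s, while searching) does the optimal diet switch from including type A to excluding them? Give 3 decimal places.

Drop type A once their profitability E₂/h₂ falls below the rate achievable on type D alone: E₂/h₂ = λE₁/(1 + λh₁).
Solve for λ: λE₁h₂ = E₂(1 + λh₁) → λ(E₁h₂ − E₂h₁) = E₂ → λ = E₂/(E₁h₂ − E₂h₁).
λ = 43/(36×34 − 43×14) = 43/622 = 0.06913 per s.

0.069 per s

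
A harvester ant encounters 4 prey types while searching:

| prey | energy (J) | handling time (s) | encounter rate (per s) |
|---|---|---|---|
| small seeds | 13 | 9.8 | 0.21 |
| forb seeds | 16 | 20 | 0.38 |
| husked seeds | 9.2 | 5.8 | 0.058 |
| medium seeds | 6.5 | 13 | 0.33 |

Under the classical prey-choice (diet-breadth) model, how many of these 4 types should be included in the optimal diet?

Rank by E/h (J/s): husked seeds 1.59, small seeds 1.33, forb seeds 0.8, medium seeds 0.5. Include each in turn until the next type's E/h falls below the running intake rate.
Rate on top 1: 0.3993. small seeds: 1.33 > 0.3993 → include.
Rate on top 2: 0.9615. forb seeds: 0.8 < 0.9615 → exclude; stop.
Optimal diet: husked seeds, small seeds — 2 of 4 types.

2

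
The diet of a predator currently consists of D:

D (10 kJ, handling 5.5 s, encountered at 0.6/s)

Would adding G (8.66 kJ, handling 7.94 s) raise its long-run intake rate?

No

Intake rate on the current diet: R = (0.6×10) / (1 + 0.6×5.5) = 6/4.3 = 1.395 kJ/s.
G: E/h = 8.66/7.94 = 1.091 kJ/s.
Since 1.091 < R, time spent handling G is better spent searching.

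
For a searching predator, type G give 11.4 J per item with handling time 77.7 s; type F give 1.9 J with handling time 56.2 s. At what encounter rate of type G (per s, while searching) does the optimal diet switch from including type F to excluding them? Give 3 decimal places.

Drop type F once their profitability E₂/h₂ falls below the rate achievable on type G alone: E₂/h₂ = λE₁/(1 + λh₁).
Solve for λ: λE₁h₂ = E₂(1 + λh₁) → λ(E₁h₂ − E₂h₁) = E₂ → λ = E₂/(E₁h₂ − E₂h₁).
λ = 1.9/(11.4×56.2 − 1.9×77.7) = 1.9/493.1 = 0.003854 per s.

0.004 per s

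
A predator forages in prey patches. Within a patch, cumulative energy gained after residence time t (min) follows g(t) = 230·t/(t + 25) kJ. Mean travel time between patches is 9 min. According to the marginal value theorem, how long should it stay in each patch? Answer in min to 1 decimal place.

15.0 min

Maximise g(t)/(T+t): set derivative to zero → g'(t)(T+t) = g(t).
g'(t) = 230·25/(t + 25)². Setting 230·25/(t+25)² = 230t/[(t+25)(9+t)] gives 25(9+t) = t(t+25), so t² = 25×9 = 225.
t* = √225 = 15 min.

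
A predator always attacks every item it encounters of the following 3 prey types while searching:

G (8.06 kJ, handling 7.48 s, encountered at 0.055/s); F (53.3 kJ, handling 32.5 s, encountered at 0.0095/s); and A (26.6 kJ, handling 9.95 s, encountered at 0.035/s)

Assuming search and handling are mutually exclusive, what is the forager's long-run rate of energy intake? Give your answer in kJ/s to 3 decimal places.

0.909 kJ/s

R = (0.055×8.06 + 0.0095×53.3 + 0.035×26.6) / (1 + 0.055×7.48 + 0.0095×32.5 + 0.035×9.95) = 1.881/2.068 = 0.9092 kJ/s.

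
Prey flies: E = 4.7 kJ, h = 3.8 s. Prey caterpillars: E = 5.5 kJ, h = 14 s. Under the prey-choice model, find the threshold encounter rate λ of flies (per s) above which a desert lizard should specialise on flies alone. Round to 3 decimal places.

The zero-one rule: include caterpillars iff E₂/h₂ > λE₁/(1+λh₁). Equality gives the switch point.
λE₁h₂ = E₂ + λE₂h₁ ⇒ λ = E₂/(E₁h₂ − E₂h₁) = 5.5/(65.8 − 20.9) = 0.1225 per s.

0.122 per s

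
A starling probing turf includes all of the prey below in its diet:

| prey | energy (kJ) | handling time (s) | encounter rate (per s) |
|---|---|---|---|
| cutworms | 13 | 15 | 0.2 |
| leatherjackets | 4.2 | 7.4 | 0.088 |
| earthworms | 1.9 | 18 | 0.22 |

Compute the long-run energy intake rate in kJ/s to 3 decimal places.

0.393 kJ/s

R = Σλ_iE_i / (1 + Σλ_ih_i)
Numerator: 0.2×13 + 0.088×4.2 + 0.22×1.9 = 3.388
Denominator: 1 + 0.2×15 + 0.088×7.4 + 0.22×18 = 8.611
R = 3.388/8.611 = 0.3934 kJ/s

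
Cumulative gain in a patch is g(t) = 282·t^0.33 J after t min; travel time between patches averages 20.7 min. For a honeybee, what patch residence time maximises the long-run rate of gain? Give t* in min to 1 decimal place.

By the marginal value theorem, leave when the instantaneous gain rate g'(t) equals the habitat-wide average g(t)/(T + t).
g'(t) = 0.33·282·t^-0.67. Setting 0.33·282·t^-0.67 = 282·t^0.33/(20.7+t) gives 0.33(20.7+t) = t, so 0.67·t = 0.33×20.7.
t* = 0.33×20.7/0.67 = 10.2 min.

10.2 min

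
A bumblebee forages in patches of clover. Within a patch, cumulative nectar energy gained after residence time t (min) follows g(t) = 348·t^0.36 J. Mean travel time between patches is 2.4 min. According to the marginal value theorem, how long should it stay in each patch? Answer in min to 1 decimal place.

By the marginal value theorem, leave when the instantaneous gain rate g'(t) equals the habitat-wide average g(t)/(T + t).
g'(t) = 0.36·348·t^-0.64. Setting 0.36·348·t^-0.64 = 348·t^0.36/(2.4+t) gives 0.36(2.4+t) = t, so 0.64·t = 0.36×2.4.
t* = 0.36×2.4/0.64 = 1.35 min.

1.3 min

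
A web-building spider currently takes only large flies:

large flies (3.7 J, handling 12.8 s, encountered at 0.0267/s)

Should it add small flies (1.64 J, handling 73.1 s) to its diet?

No

Current rate: (0.0267×3.7)/(1 + 0.0267×12.8) = 0.07363 J/s.
small flies: E/h = 1.64/73.1 = 0.02244 J/s.
0.02244 < 0.07363, so adding small flies would lower the average — exclude it.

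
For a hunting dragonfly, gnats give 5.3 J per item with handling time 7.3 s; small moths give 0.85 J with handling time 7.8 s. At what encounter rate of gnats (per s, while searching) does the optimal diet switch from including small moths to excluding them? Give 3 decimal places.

At the threshold, the rate on gnats alone equals the profitability of small moths: λ·5.3/(1 + λ·7.3) = 0.85/7.8 = 0.109.
Rearranging, λ(5.3 − 0.109×7.3) = 0.109, so λ = 0.109/4.504 = 0.02419 per s.

0.024 per s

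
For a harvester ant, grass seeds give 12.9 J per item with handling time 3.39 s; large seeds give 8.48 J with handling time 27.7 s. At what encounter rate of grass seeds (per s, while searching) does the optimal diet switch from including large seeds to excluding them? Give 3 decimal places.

Drop large seeds once their profitability E₂/h₂ falls below the rate achievable on grass seeds alone: E₂/h₂ = λE₁/(1 + λh₁).
Solve for λ: λE₁h₂ = E₂(1 + λh₁) → λ(E₁h₂ − E₂h₁) = E₂ → λ = E₂/(E₁h₂ − E₂h₁).
λ = 8.48/(12.9×27.7 − 8.48×3.39) = 8.48/328.6 = 0.02581 per s.

0.026 per s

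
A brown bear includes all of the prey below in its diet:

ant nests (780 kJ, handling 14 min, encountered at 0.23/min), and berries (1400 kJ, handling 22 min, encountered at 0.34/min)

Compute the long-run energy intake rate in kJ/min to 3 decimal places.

R = (0.23×780 + 0.34×1400) / (1 + 0.23×14 + 0.34×22) = 655.4/11.7 = 56.02 kJ/min.

56.017 kJ/min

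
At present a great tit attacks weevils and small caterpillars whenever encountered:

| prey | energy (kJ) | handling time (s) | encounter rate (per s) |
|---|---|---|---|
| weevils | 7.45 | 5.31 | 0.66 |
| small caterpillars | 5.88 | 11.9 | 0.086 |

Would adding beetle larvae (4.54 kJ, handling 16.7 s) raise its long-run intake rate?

No

On weevils and small caterpillars alone, R = ΣλE/(1+Σλh) = 5.423/5.528 = 0.9809 kJ/s.
beetle larvae: E/h = 4.54/16.7 = 0.2719 kJ/s.
0.2719 < 0.9809, so adding beetle larvae would lower the average — exclude it.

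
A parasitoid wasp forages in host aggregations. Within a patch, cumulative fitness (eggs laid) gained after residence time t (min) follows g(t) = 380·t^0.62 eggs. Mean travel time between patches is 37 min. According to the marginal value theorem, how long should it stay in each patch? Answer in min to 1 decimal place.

60.4 min

Optimal t* satisfies g'(t*) = g(t*)/(T + t*).
g'(t) = 0.62·380·t^-0.38. Setting 0.62·380·t^-0.38 = 380·t^0.62/(37+t) gives 0.62(37+t) = t, so 0.38·t = 0.62×37.
t* = 0.62×37/0.38 = 60.37 min.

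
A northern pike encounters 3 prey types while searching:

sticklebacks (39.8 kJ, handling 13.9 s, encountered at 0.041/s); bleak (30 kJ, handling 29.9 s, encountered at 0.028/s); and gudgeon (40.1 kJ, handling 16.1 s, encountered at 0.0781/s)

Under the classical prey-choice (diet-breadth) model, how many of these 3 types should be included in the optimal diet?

E/h in descending order: sticklebacks 2.86, gudgeon 2.49, bleak 1 kJ/s. The optimal diet is the largest prefix of this list for which every included type satisfies E_i/h_i > R on the types above it.
Rate on top 1: 1.039. gudgeon: 2.49 > 1.039 → include.
Rate on top 2: 1.685. bleak: 1 < 1.685 → exclude; stop.
Optimal diet: sticklebacks, gudgeon — 2 of 3 types.

2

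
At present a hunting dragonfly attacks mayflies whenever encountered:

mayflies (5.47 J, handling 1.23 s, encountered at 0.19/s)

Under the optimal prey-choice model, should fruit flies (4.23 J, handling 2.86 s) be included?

Yes

Intake rate on the current diet: R = (0.19×5.47) / (1 + 0.19×1.23) = 1.039/1.234 = 0.8424 J/s.
fruit flies: E/h = 4.23/2.86 = 1.479 J/s.
Since 1.479 > R, including fruit flies increases the long-run rate.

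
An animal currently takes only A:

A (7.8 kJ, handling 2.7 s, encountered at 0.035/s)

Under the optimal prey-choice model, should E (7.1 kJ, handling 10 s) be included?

Yes

Intake rate on the current diet: R = (0.035×7.8) / (1 + 0.035×2.7) = 0.273/1.095 = 0.2494 kJ/s.
Profitability of E: 7.1/10 = 0.71 kJ/s.
Since 0.71 > R, including E increases the long-run rate.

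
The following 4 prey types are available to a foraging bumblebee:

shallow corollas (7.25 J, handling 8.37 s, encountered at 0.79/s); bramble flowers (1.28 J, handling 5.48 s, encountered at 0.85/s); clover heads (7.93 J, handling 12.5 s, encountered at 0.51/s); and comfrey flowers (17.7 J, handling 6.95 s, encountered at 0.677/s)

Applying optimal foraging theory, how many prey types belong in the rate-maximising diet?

1

Rank by E/h (J/s): comfrey flowers 2.55, shallow corollas 0.866, clover heads 0.634, bramble flowers 0.234. Include each in turn until the next type's E/h falls below the running intake rate.
Rate on top 1: 2.1. shallow corollas: 0.866 < 2.1 → exclude; stop.
Optimal diet: comfrey flowers — 1 of 4 types.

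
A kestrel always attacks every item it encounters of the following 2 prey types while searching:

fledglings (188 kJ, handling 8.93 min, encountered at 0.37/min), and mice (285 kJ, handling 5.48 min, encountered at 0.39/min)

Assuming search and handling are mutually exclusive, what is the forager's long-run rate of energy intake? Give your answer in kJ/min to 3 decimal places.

Energy encountered per unit search time: 0.37×188 + 0.39×285 = 180.7 kJ/min.
Handling time per unit search time: 0.37×8.93 + 0.39×5.48 = 5.441.
Rate = 180.7/(1 + 5.441) = 28.05 kJ/min.

28.055 kJ/min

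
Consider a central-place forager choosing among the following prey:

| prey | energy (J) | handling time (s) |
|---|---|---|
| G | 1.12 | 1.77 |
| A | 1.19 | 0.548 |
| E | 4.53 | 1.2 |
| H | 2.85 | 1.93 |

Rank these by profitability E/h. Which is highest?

In descending order of E/h:
E: 4.53/1.2 = 3.78 J/s
A: 1.19/0.548 = 2.17 J/s
H: 2.85/1.93 = 1.48 J/s
G: 1.12/1.77 = 0.633 J/s

E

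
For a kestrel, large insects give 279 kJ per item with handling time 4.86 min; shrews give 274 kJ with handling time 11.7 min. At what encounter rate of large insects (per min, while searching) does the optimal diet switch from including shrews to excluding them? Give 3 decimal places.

At the threshold, the rate on large insects alone equals the profitability of shrews: λ·279/(1 + λ·4.86) = 274/11.7 = 23.42.
Rearranging, λ(279 − 23.42×4.86) = 23.42, so λ = 23.42/165.2 = 0.1418 per min.

0.142 per min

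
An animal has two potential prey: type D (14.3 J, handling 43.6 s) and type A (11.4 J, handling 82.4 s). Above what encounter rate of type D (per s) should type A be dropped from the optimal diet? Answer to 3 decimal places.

Drop type A once their profitability E₂/h₂ falls below the rate achievable on type D alone: E₂/h₂ = λE₁/(1 + λh₁).
Solve for λ: λE₁h₂ = E₂(1 + λh₁) → λ(E₁h₂ − E₂h₁) = E₂ → λ = E₂/(E₁h₂ − E₂h₁).
λ = 11.4/(14.3×82.4 − 11.4×43.6) = 11.4/681.3 = 0.01673 per s.

0.017 per s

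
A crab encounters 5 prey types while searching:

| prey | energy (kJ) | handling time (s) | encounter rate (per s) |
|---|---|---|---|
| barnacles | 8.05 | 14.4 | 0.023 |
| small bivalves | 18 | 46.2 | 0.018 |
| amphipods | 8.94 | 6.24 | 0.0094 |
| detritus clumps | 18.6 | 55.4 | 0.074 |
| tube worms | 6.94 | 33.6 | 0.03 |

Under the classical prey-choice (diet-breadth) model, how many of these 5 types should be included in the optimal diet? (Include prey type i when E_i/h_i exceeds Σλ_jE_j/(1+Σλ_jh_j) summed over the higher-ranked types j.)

Rank by E/h (kJ/s): amphipods 1.43, barnacles 0.559, small bivalves 0.39, detritus clumps 0.336, tube worms 0.207. Include each in turn until the next type's E/h falls below the running intake rate.
Rate on top 1: 0.07938. barnacles: 0.559 > 0.07938 → include.
Rate on top 2: 0.1937. small bivalves: 0.39 > 0.1937 → include.
Rate on top 3: 0.267. detritus clumps: 0.336 > 0.267 → include.
Rate on top 4: 0.3116. tube worms: 0.207 < 0.3116 → exclude; stop.
Optimal diet: amphipods, barnacles, small bivalves, detritus clumps — 4 of 5 types.

4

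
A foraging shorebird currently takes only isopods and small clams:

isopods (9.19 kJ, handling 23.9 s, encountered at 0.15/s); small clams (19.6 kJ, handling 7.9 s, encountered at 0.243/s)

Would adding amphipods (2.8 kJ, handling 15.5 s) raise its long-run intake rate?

On isopods and small clams alone, R = ΣλE/(1+Σλh) = 6.141/6.505 = 0.9441 kJ/s.
Profitability of amphipods: 2.8/15.5 = 0.1806 kJ/s.
Since 0.1806 < R, time spent handling amphipods is better spent searching.

No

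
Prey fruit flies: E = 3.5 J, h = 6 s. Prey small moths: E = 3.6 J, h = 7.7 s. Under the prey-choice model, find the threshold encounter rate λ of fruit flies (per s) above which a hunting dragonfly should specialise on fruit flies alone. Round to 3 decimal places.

Drop small moths once their profitability E₂/h₂ falls below the rate achievable on fruit flies alone: E₂/h₂ = λE₁/(1 + λh₁).
Solve for λ: λE₁h₂ = E₂(1 + λh₁) → λ(E₁h₂ − E₂h₁) = E₂ → λ = E₂/(E₁h₂ − E₂h₁).
λ = 3.6/(3.5×7.7 − 3.6×6) = 3.6/5.35 = 0.6729 per s.

0.673 per s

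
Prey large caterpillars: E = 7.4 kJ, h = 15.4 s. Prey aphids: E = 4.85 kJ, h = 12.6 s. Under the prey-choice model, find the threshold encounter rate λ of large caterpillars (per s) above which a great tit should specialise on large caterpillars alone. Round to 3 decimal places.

0.261 per s

Drop aphids once their profitability E₂/h₂ falls below the rate achievable on large caterpillars alone: E₂/h₂ = λE₁/(1 + λh₁).
Solve for λ: λE₁h₂ = E₂(1 + λh₁) → λ(E₁h₂ − E₂h₁) = E₂ → λ = E₂/(E₁h₂ − E₂h₁).
λ = 4.85/(7.4×12.6 − 4.85×15.4) = 4.85/18.55 = 0.2615 per s.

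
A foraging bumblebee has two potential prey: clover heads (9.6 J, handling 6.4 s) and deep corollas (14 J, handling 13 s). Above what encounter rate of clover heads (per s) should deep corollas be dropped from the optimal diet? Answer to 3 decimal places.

0.398 per s

Drop deep corollas once their profitability E₂/h₂ falls below the rate achievable on clover heads alone: E₂/h₂ = λE₁/(1 + λh₁).
Solve for λ: λE₁h₂ = E₂(1 + λh₁) → λ(E₁h₂ − E₂h₁) = E₂ → λ = E₂/(E₁h₂ − E₂h₁).
λ = 14/(9.6×13 − 14×6.4) = 14/35.2 = 0.3977 per s.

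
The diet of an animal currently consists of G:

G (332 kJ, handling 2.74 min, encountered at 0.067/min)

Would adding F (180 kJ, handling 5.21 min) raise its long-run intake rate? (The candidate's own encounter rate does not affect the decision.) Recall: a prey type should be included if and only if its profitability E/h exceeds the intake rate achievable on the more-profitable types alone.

On G alone, R = ΣλE/(1+Σλh) = 22.24/1.184 = 18.79 kJ/min.
Profitability of F: 180/5.21 = 34.55 kJ/min.
Since 34.55 > R, including F increases the long-run rate.

Yes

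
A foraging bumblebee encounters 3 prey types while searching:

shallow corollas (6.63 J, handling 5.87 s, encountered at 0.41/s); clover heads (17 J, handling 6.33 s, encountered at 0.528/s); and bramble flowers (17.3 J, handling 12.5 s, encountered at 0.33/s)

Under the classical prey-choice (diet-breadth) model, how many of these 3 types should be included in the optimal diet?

E/h in descending order: clover heads 2.69, bramble flowers 1.38, shallow corollas 1.13 J/s. The optimal diet is the largest prefix of this list for which every included type satisfies E_i/h_i > R on the types above it.
Rate on top 1: 2.067. bramble flowers: 1.38 < 2.067 → exclude; stop.
Optimal diet: clover heads — 1 of 3 types.

1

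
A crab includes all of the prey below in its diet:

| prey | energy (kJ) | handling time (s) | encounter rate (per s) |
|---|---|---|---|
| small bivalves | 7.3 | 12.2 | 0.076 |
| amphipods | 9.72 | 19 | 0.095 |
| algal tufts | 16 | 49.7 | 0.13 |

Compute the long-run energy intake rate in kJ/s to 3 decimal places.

R = Σλ_iE_i / (1 + Σλ_ih_i)
Numerator: 0.076×7.3 + 0.095×9.72 + 0.13×16 = 3.558
Denominator: 1 + 0.076×12.2 + 0.095×19 + 0.13×49.7 = 10.19
R = 3.558/10.19 = 0.3491 kJ/s

0.349 kJ/s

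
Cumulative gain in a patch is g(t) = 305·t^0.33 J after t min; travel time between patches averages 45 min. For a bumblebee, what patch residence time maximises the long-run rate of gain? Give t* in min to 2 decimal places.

By the marginal value theorem, leave when the instantaneous gain rate g'(t) equals the habitat-wide average g(t)/(T + t).
g'(t) = 0.33·305·t^-0.67. Setting 0.33·305·t^-0.67 = 305·t^0.33/(45+t) gives 0.33(45+t) = t, so 0.67·t = 0.33×45.
t* = 0.33×45/0.67 = 22.16 min.

22.16 min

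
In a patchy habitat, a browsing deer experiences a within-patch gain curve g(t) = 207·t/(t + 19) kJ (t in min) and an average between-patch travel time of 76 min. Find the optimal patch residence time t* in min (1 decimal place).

38.0 min

Maximise g(t)/(T+t): set derivative to zero → g'(t)(T+t) = g(t).
g'(t) = 207·19/(t + 19)². Setting 207·19/(t+19)² = 207t/[(t+19)(76+t)] gives 19(76+t) = t(t+19), so t² = 19×76 = 1444.
t* = √1444 = 38 min.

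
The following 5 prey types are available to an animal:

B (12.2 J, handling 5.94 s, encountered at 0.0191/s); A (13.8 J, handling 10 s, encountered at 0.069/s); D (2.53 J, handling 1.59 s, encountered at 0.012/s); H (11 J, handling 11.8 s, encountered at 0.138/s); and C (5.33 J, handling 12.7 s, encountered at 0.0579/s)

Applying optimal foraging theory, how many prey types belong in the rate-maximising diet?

4

E/h in descending order: B 2.05, D 1.59, A 1.38, H 0.932, C 0.42 J/s. The optimal diet is the largest prefix of this list for which every included type satisfies E_i/h_i > R on the types above it.
Rate on top 1: 0.2093. D: 1.59 > 0.2093 → include.
Rate on top 2: 0.2326. A: 1.38 > 0.2326 → include.
Rate on top 3: 0.667. H: 0.932 > 0.667 → include.
Rate on top 4: 0.7921. C: 0.42 < 0.7921 → exclude; stop.
Optimal diet: B, D, A, H — 4 of 5 types.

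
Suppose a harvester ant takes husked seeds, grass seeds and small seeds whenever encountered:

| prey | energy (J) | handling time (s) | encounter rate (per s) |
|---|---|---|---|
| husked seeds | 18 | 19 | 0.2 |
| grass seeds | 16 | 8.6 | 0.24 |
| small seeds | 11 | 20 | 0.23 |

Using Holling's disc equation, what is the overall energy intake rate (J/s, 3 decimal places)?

Energy encountered per unit search time: 0.2×18 + 0.24×16 + 0.23×11 = 9.97 J/s.
Handling time per unit search time: 0.2×19 + 0.24×8.6 + 0.23×20 = 10.46.
Rate = 9.97/(1 + 10.46) = 0.8697 J/s.

0.870 J/s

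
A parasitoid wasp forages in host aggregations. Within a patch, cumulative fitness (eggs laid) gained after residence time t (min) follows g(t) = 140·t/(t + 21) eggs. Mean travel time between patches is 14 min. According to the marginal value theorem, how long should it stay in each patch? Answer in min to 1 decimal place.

17.1 min

Optimal t* satisfies g'(t*) = g(t*)/(T + t*).
g'(t) = 140·21/(t + 21)². Setting 140·21/(t+21)² = 140t/[(t+21)(14+t)] gives 21(14+t) = t(t+21), so t² = 21×14 = 294.
t* = √294 = 17.15 min.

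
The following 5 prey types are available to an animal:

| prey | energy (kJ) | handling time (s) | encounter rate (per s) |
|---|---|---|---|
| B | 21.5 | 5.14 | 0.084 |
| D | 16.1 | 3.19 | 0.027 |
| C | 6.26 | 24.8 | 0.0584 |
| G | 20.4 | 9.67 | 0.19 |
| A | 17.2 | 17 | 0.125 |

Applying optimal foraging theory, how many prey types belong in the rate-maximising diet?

E/h in descending order: D 5.05, B 4.18, G 2.11, A 1.01, C 0.252 kJ/s. The optimal diet is the largest prefix of this list for which every included type satisfies E_i/h_i > R on the types above it.
Rate on top 1: 0.4002. B: 4.18 > 0.4002 → include.
Rate on top 2: 1.476. G: 2.11 > 1.476 → include.
Rate on top 3: 1.823. A: 1.01 < 1.823 → exclude; stop.
Optimal diet: D, B, G — 3 of 5 types.

3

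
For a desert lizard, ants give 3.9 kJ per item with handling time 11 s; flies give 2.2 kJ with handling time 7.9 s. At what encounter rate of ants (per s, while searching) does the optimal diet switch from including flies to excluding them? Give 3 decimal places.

0.333 per s

Drop flies once their profitability E₂/h₂ falls below the rate achievable on ants alone: E₂/h₂ = λE₁/(1 + λh₁).
Solve for λ: λE₁h₂ = E₂(1 + λh₁) → λ(E₁h₂ − E₂h₁) = E₂ → λ = E₂/(E₁h₂ − E₂h₁).
λ = 2.2/(3.9×7.9 − 2.2×11) = 2.2/6.61 = 0.3328 per s.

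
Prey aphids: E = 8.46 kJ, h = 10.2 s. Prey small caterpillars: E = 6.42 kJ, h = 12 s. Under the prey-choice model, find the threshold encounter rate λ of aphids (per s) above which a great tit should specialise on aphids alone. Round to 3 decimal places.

At the threshold, the rate on aphids alone equals the profitability of small caterpillars: λ·8.46/(1 + λ·10.2) = 6.42/12 = 0.535.
Rearranging, λ(8.46 − 0.535×10.2) = 0.535, so λ = 0.535/3.003 = 0.1782 per s.

0.178 per s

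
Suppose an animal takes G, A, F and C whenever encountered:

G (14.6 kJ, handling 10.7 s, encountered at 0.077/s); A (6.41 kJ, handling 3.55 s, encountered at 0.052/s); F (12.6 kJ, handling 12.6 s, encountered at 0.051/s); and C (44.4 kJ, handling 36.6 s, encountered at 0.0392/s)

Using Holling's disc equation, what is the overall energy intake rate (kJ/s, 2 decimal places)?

R = Σλ_iE_i / (1 + Σλ_ih_i)
Numerator: 0.077×14.6 + 0.052×6.41 + 0.051×12.6 + 0.0392×44.4 = 3.841
Denominator: 1 + 0.077×10.7 + 0.052×3.55 + 0.051×12.6 + 0.0392×36.6 = 4.086
R = 3.841/4.086 = 0.94 kJ/s

0.94 kJ/s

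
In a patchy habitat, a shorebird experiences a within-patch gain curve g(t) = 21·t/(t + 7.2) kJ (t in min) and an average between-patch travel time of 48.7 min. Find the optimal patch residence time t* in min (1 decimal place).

18.7 min

Maximise g(t)/(T+t): set derivative to zero → g'(t)(T+t) = g(t).
g'(t) = 21·7.2/(t + 7.2)². Setting 21·7.2/(t+7.2)² = 21t/[(t+7.2)(48.7+t)] gives 7.2(48.7+t) = t(t+7.2), so t² = 7.2×48.7 = 350.6.
t* = √350.6 = 18.73 min.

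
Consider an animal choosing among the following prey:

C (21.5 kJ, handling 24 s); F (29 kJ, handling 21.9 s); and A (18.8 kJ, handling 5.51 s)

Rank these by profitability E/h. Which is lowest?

Profitability E/h (kJ/s): C = 21.5/24 = 0.896, F = 29/21.9 = 1.32, A = 18.8/5.51 = 3.41.
Ranked: A > F > C.

C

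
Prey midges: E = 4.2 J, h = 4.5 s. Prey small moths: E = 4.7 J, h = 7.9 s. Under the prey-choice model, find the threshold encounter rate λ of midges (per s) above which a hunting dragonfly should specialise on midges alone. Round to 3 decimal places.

0.391 per s

At the threshold, the rate on midges alone equals the profitability of small moths: λ·4.2/(1 + λ·4.5) = 4.7/7.9 = 0.5949.
Rearranging, λ(4.2 − 0.5949×4.5) = 0.5949, so λ = 0.5949/1.523 = 0.3907 per s.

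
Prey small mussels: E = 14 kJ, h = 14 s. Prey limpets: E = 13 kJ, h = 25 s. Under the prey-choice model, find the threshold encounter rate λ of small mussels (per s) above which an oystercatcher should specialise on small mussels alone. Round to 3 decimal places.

0.077 per s

The zero-one rule: include limpets iff E₂/h₂ > λE₁/(1+λh₁). Equality gives the switch point.
λE₁h₂ = E₂ + λE₂h₁ ⇒ λ = E₂/(E₁h₂ − E₂h₁) = 13/(350 − 182) = 0.07738 per s.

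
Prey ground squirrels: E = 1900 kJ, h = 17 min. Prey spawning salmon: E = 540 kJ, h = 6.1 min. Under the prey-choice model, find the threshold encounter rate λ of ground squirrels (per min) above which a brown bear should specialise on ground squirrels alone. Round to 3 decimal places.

Drop spawning salmon once their profitability E₂/h₂ falls below the rate achievable on ground squirrels alone: E₂/h₂ = λE₁/(1 + λh₁).
Solve for λ: λE₁h₂ = E₂(1 + λh₁) → λ(E₁h₂ − E₂h₁) = E₂ → λ = E₂/(E₁h₂ − E₂h₁).
λ = 540/(1900×6.1 − 540×17) = 540/2410 = 0.2241 per min.

0.224 per min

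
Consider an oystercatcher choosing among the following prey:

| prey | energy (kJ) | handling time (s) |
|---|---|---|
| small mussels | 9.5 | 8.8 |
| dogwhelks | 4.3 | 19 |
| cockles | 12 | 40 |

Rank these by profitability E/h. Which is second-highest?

In descending order of E/h:
small mussels: 9.5/8.8 = 1.08 kJ/s
cockles: 12/40 = 0.3 kJ/s
dogwhelks: 4.3/19 = 0.226 kJ/s

cockles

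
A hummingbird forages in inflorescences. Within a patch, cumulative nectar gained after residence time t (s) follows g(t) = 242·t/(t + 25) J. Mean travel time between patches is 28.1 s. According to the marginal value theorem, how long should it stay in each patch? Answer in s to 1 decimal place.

Maximise g(t)/(T+t): set derivative to zero → g'(t)(T+t) = g(t).
g'(t) = 242·25/(t + 25)². Setting 242·25/(t+25)² = 242t/[(t+25)(28.1+t)] gives 25(28.1+t) = t(t+25), so t² = 25×28.1 = 702.5.
t* = √702.5 = 26.5 s.

26.5 s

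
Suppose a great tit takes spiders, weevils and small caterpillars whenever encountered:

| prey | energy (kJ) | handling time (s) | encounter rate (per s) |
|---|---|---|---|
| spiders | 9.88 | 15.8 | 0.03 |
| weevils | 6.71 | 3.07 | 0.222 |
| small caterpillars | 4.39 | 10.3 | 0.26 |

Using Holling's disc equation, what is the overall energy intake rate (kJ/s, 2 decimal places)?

0.61 kJ/s

R = Σλ_iE_i / (1 + Σλ_ih_i)
Numerator: 0.03×9.88 + 0.222×6.71 + 0.26×4.39 = 2.927
Denominator: 1 + 0.03×15.8 + 0.222×3.07 + 0.26×10.3 = 4.834
R = 2.927/4.834 = 0.6056 kJ/s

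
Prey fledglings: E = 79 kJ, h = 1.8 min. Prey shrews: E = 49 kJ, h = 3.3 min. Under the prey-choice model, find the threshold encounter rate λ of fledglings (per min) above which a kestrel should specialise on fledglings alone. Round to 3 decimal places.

At the threshold, the rate on fledglings alone equals the profitability of shrews: λ·79/(1 + λ·1.8) = 49/3.3 = 14.85.
Rearranging, λ(79 − 14.85×1.8) = 14.85, so λ = 14.85/52.27 = 0.2841 per min.

0.284 per min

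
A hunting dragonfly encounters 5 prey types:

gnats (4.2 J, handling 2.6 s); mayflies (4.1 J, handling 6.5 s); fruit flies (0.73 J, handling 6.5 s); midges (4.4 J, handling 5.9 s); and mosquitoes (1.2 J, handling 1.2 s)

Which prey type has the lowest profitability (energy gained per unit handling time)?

Profitability E/h (J/s): gnats = 4.2/2.6 = 1.62, mayflies = 4.1/6.5 = 0.631, fruit flies = 0.73/6.5 = 0.112, midges = 4.4/5.9 = 0.746, mosquitoes = 1.2/1.2 = 1.
Ranked: gnats > mosquitoes > midges > mayflies > fruit flies.

fruit flies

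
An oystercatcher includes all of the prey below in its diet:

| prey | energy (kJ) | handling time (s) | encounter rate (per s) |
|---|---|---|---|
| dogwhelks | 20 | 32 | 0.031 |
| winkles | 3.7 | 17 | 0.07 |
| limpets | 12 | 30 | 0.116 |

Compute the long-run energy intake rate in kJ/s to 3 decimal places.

0.341 kJ/s

R = Σλ_iE_i / (1 + Σλ_ih_i)
Numerator: 0.031×20 + 0.07×3.7 + 0.116×12 = 2.271
Denominator: 1 + 0.031×32 + 0.07×17 + 0.116×30 = 6.662
R = 2.271/6.662 = 0.3409 kJ/s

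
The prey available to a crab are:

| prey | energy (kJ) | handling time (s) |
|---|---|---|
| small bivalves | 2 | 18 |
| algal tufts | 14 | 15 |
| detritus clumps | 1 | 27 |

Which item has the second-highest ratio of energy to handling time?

small bivalves

In descending order of E/h:
algal tufts: 14/15 = 0.933 kJ/s
small bivalves: 2/18 = 0.111 kJ/s
detritus clumps: 1/27 = 0.037 kJ/s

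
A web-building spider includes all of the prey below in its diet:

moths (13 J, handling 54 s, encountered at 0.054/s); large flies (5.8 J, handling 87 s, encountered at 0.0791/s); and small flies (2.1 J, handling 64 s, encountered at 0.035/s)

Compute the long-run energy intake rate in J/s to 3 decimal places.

R = (0.054×13 + 0.0791×5.8 + 0.035×2.1) / (1 + 0.054×54 + 0.0791×87 + 0.035×64) = 1.234/13.04 = 0.09467 J/s.

0.095 J/s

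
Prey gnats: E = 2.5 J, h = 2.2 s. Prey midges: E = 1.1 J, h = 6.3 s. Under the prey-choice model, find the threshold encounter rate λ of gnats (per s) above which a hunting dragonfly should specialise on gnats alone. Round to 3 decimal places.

0.083 per s

Drop midges once their profitability E₂/h₂ falls below the rate achievable on gnats alone: E₂/h₂ = λE₁/(1 + λh₁).
Solve for λ: λE₁h₂ = E₂(1 + λh₁) → λ(E₁h₂ − E₂h₁) = E₂ → λ = E₂/(E₁h₂ − E₂h₁).
λ = 1.1/(2.5×6.3 − 1.1×2.2) = 1.1/13.33 = 0.08252 per s.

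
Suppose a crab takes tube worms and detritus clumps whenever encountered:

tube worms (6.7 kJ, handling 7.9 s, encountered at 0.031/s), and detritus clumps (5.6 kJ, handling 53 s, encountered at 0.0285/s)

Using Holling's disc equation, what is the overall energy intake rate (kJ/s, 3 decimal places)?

R = (0.031×6.7 + 0.0285×5.6) / (1 + 0.031×7.9 + 0.0285×53) = 0.3673/2.755 = 0.1333 kJ/s.

0.133 kJ/s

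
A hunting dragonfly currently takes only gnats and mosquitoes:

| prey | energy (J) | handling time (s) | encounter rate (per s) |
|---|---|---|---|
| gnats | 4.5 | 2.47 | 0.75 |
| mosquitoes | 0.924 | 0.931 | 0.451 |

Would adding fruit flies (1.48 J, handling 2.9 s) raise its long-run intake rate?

Intake rate on the current diet: R = (0.75×4.5 + 0.451×0.924) / (1 + 0.75×2.47 + 0.451×0.931) = 3.792/3.272 = 1.159 J/s.
Profitability of fruit flies: 1.48/2.9 = 0.5103 J/s.
0.5103 < 1.159, so adding fruit flies would lower the average — exclude it.

No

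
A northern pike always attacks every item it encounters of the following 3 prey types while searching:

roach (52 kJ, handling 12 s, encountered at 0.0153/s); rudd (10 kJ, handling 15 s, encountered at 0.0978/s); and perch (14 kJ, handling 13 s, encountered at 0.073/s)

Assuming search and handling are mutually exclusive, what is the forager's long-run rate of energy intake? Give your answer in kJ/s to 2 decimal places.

0.78 kJ/s

R = (0.0153×52 + 0.0978×10 + 0.073×14) / (1 + 0.0153×12 + 0.0978×15 + 0.073×13) = 2.796/3.6 = 0.7766 kJ/s.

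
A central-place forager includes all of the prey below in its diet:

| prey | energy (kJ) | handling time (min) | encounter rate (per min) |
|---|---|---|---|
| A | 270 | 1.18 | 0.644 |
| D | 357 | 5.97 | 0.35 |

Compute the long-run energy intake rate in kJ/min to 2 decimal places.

77.63 kJ/min

Energy encountered per unit search time: 0.644×270 + 0.35×357 = 298.8 kJ/min.
Handling time per unit search time: 0.644×1.18 + 0.35×5.97 = 2.849.
Rate = 298.8/(1 + 2.849) = 77.63 kJ/min.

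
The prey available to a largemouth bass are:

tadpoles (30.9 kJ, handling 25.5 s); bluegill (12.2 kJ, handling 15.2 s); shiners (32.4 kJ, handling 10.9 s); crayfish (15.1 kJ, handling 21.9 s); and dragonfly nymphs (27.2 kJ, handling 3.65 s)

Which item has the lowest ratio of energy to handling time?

crayfish

In descending order of E/h:
dragonfly nymphs: 27.2/3.65 = 7.45 kJ/s
shiners: 32.4/10.9 = 2.97 kJ/s
tadpoles: 30.9/25.5 = 1.21 kJ/s
bluegill: 12.2/15.2 = 0.803 kJ/s
crayfish: 15.1/21.9 = 0.689 kJ/s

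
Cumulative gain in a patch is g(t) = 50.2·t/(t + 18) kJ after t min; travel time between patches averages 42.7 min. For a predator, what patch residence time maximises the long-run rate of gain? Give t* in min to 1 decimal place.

Optimal t* satisfies g'(t*) = g(t*)/(T + t*).
g'(t) = 50.2·18/(t + 18)². Setting 50.2·18/(t+18)² = 50.2t/[(t+18)(42.7+t)] gives 18(42.7+t) = t(t+18), so t² = 18×42.7 = 768.6.
t* = √768.6 = 27.72 min.

27.7 min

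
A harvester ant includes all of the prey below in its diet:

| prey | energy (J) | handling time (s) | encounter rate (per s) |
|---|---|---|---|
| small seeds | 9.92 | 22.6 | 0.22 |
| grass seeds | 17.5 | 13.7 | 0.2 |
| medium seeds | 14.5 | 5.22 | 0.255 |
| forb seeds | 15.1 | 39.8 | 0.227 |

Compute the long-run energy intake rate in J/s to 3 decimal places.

0.671 J/s

R = (0.22×9.92 + 0.2×17.5 + 0.255×14.5 + 0.227×15.1) / (1 + 0.22×22.6 + 0.2×13.7 + 0.255×5.22 + 0.227×39.8) = 12.81/19.08 = 0.6713 J/s.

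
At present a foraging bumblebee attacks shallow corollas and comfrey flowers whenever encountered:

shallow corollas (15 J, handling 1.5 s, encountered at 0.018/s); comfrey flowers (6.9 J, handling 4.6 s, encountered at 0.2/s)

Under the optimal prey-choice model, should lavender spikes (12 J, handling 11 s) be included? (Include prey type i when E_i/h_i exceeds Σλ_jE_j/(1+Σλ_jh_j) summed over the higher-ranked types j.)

Current rate: (0.018×15 + 0.2×6.9)/(1 + 0.018×1.5 + 0.2×4.6) = 0.8475 J/s.
Profitability of lavender spikes: 12/11 = 1.091 J/s.
1.091 > 0.8475, so adding lavender spikes raises the average — include it.

Yes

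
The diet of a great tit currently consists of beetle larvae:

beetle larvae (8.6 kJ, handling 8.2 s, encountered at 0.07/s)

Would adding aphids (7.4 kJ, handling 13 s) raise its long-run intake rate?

Current rate: (0.07×8.6)/(1 + 0.07×8.2) = 0.3825 kJ/s.
aphids: E/h = 7.4/13 = 0.5692 kJ/s.
0.5692 > 0.3825, so adding aphids raises the average — include it.

Yes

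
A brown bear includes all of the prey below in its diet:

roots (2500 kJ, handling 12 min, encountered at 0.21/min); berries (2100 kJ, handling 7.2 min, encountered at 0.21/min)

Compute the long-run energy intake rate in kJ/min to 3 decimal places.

191.971 kJ/min

R = (0.21×2500 + 0.21×2100) / (1 + 0.21×12 + 0.21×7.2) = 966/5.032 = 192 kJ/min.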